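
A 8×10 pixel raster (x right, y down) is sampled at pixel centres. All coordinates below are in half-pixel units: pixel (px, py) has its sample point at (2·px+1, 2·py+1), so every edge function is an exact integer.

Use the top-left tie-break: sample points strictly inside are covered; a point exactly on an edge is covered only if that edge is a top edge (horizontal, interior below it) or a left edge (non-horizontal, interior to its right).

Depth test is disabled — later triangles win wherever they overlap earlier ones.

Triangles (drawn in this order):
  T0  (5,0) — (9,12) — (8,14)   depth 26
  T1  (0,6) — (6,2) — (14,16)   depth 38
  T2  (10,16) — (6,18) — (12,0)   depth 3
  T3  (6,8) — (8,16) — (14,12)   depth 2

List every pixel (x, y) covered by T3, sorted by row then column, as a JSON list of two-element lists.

T0:
  2·area = 20
  edge (5, 0)→(9, 12): d=(4,12) right/bottom  bias=-1
  edge (9, 12)→(8, 14): d=(-1,2) right/bottom  bias=-1
  edge (8, 14)→(5, 0): d=(-3,-14) top-left  bias=+0
    (3,3)@(7, 7): e=[4,9,7] → X
    (4,3)@(9, 7): e=[-20,5,35] → .
    (3,4)@(7, 9): e=[12,7,1] → X
    (4,4)@(9, 9): e=[-12,3,29] → .
    (3,5)@(7, 11): e=[20,5,-5] → .
  covered (2 px):
    . . . . . . . .
    . . . . . . . .
    . . . . . . . .
    . . . X . . . .
    . . . X . . . .
    . . . . . . . .
    . . . . . . . .
    . . . . . . . .
    . . . . . . . .
    . . . . . . . .
T1:
  2·area = 116
  edge (0, 6)→(6, 2): d=(6,-4) top-left  bias=+0
  edge (6, 2)→(14, 16): d=(8,14) right/bottom  bias=-1
  edge (14, 16)→(0, 6): d=(-14,-10) top-left  bias=+0
    (2,1)@(5, 3): e=[2,22,92] → X
    (3,1)@(7, 3): e=[10,-6,112] → .
    (1,2)@(3, 5): e=[6,66,44] → X
    (3,2)@(7, 5): e=[22,10,84] → X
    (4,2)@(9, 5): e=[30,-18,104] → .
    (1,3)@(3, 7): e=[18,82,16] → X
    (4,3)@(9, 7): e=[42,-2,76] → .
    (1,4)@(3, 9): e=[30,98,-12] → .
    (2,4)@(5, 9): e=[38,70,8] → X
    (4,4)@(9, 9): e=[54,14,48] → X
    (5,4)@(11, 9): e=[62,-14,68] → .
    (2,5)@(5, 11): e=[50,86,-20] → .
    (3,5)@(7, 11): e=[58,58,0] → X  [on edge]
  covered (15 px):
    . . . . . . . .
    . . X . . . . .
    . X X X . . . .
    . X X X . . . .
    . . X X X . . .
    . . . X X X . .
    . . . . . X . .
    . . . . . . X .
    . . . . . . . .
    . . . . . . . .
T2:
  2·area = 60
  edge (10, 16)→(6, 18): d=(-4,2) right/bottom  bias=-1
  edge (6, 18)→(12, 0): d=(6,-18) top-left  bias=+0
  edge (12, 0)→(10, 16): d=(-2,16) right/bottom  bias=-1
    (5,1)@(11, 3): e=[50,0,10] → X  [on edge]
    (6,1)@(13, 3): e=[46,36,-22] → .
    (5,2)@(11, 5): e=[42,12,6] → X
    (6,2)@(13, 5): e=[38,48,-26] → .
    (5,3)@(11, 7): e=[34,24,2] → X
    (6,3)@(13, 7): e=[30,60,-30] → .
    (4,4)@(9, 9): e=[30,0,30] → X  [on edge]
    (5,4)@(11, 9): e=[26,36,-2] → .
    (4,5)@(9, 11): e=[22,12,26] → X
    (5,5)@(11, 11): e=[18,48,-6] → .
    (4,6)@(9, 13): e=[14,24,22] → X
    (5,6)@(11, 13): e=[10,60,-10] → .
    (3,7)@(7, 15): e=[10,0,50] → X  [on edge]
  covered (9 px):
    . . . . . . . .
    . . . . . X . .
    . . . . . X . .
    . . . . . X . .
    . . . . X . . .
    . . . . X . . .
    . . . . X . . .
    . . . X X . . .
    . . . X . . . .
    . . . . . . . .
T3:
  2·area = 56  (B↔C swapped to make it positive)
  edge (6, 8)→(14, 12): d=(8,4) right/bottom  bias=-1
  edge (14, 12)→(8, 16): d=(-6,4) right/bottom  bias=-1
  edge (8, 16)→(6, 8): d=(-2,-8) top-left  bias=+0
    (3,4)@(7, 9): e=[4,46,6] → X
    (4,4)@(9, 9): e=[-4,38,22] → .
    (3,5)@(7, 11): e=[20,34,2] → X
    (4,5)@(9, 11): e=[12,26,18] → X
    (5,5)@(11, 11): e=[4,18,34] → X
    (6,5)@(13, 11): e=[-4,10,50] → .
    (3,6)@(7, 13): e=[36,22,-2] → .
    (4,6)@(9, 13): e=[28,14,14] → X
    (6,6)@(13, 13): e=[12,-2,46] → .
    (4,7)@(9, 15): e=[44,2,10] → X
    (5,7)@(11, 15): e=[36,-6,26] → .
    (4,8)@(9, 17): e=[60,-10,6] → .
  covered (7 px):
    . . . . . . . .
    . . . . . . . .
    . . . . . . . .
    . . . . . . . .
    . . . X . . . .
    . . . X X X . .
    . . . . X X . .
    . . . . X . . .
    . . . . . . . .
    . . . . . . . .

Final: [[3,4],[3,5],[4,5],[5,5],[4,6],[5,6],[4,7]]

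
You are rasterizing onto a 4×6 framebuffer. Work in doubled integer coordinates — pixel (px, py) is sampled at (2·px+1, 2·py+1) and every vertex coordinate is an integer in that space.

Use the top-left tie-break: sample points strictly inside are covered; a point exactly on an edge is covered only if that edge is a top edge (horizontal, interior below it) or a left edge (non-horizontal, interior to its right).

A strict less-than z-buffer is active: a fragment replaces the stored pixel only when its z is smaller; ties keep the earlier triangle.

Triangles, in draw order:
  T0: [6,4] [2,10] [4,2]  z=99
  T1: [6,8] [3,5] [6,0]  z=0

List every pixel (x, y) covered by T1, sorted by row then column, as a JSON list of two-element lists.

T0:
  2·area = 20
  edge (6, 4)→(2, 10): d=(-4,6) right/bottom  bias=-1
  edge (2, 10)→(4, 2): d=(2,-8) top-left  bias=+0
  edge (4, 2)→(6, 4): d=(2,2) right/bottom  bias=-1
    (1,0)@(3, 1): e=[30,-10,0] → ·  [on edge]
    (2,1)@(5, 3): e=[10,10,0] → ·  [on edge]
    (2,2)@(5, 5): e=[2,14,4] → █
    (3,2)@(7, 5): e=[-10,30,0] → ·  [on edge]
    (1,3)@(3, 7): e=[6,2,12] → █
    (2,3)@(5, 7): e=[-6,18,8] → ·
    (1,4)@(3, 9): e=[-2,6,16] → ·
  covered (2 px):
    · · · ·
    · · · ·
    · · █ ·
    · █ · ·
    · · · ·
    · · · ·
T1:
  2·area = 24
  edge (6, 8)→(3, 5): d=(-3,-3) top-left  bias=+0
  edge (3, 5)→(6, 0): d=(3,-5) top-left  bias=+0
  edge (6, 0)→(6, 8): d=(0,8) right/bottom  bias=-1
    (0,1)@(1, 3): e=[0,-16,40] → ·  [on edge]
    (2,1)@(5, 3): e=[12,4,8] → █
    (3,1)@(7, 3): e=[18,14,-8] → ·
    (1,2)@(3, 5): e=[0,0,24] → █  [on edge]
    (3,2)@(7, 5): e=[12,20,-8] → ·
    (1,3)@(3, 7): e=[-6,6,24] → ·
    (2,3)@(5, 7): e=[0,16,8] → █  [on edge]
    (3,3)@(7, 7): e=[6,26,-8] → ·
    (2,4)@(5, 9): e=[-6,22,8] → ·
    (3,4)@(7, 9): e=[0,32,-8] → ·  [on edge]
  covered (4 px):
    · · · ·
    · · █ ·
    · █ █ ·
    · · █ ·
    · · · ·
    · · · ·

Final: [[2,1],[1,2],[2,2],[2,3]]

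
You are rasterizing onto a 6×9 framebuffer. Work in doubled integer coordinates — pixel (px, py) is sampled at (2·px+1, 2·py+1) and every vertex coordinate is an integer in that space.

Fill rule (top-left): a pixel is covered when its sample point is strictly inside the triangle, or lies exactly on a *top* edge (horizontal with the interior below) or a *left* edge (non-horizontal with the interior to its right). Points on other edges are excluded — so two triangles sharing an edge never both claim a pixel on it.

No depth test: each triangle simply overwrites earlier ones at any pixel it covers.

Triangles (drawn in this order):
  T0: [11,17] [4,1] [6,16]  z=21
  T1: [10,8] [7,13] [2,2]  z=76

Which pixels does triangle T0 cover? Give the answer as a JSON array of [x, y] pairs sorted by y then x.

T0:
  2·area = 73  (B↔C swapped to make it positive)
  edge (11, 17)→(6, 16): d=(-5,-1) top-left  bias=+0
  edge (6, 16)→(4, 1): d=(-2,-15) top-left  bias=+0
  edge (4, 1)→(11, 17): d=(7,16) right/bottom  bias=-1
    (2,2)@(5, 5): e=[54,7,12] → █
    (3,2)@(7, 5): e=[56,37,-20] → ·
    (2,3)@(5, 7): e=[44,3,26] → █
    (3,3)@(7, 7): e=[46,33,-6] → ·
    (2,4)@(5, 9): e=[34,-1,40] → ·
    (3,4)@(7, 9): e=[36,29,8] → █
    (4,4)@(9, 9): e=[38,59,-24] → ·
    (3,5)@(7, 11): e=[26,25,22] → █
    (4,5)@(9, 11): e=[28,55,-10] → ·
    (3,6)@(7, 13): e=[16,21,36] → █
    (4,6)@(9, 13): e=[18,51,4] → █
    (5,6)@(11, 13): e=[20,81,-28] → ·
    (0,7)@(1, 15): e=[0,-73,146] → ·  [on edge]
    (5,8)@(11, 17): e=[0,73,0] → ·  [on edge]
  covered (8 px):
    · · · · · ·
    · · · · · ·
    · · █ · · ·
    · · █ · · ·
    · · · █ · ·
    · · · █ · ·
    · · · █ █ ·
    · · · █ █ ·
    · · · · · ·
T1:
  2·area = 58
  edge (10, 8)→(7, 13): d=(-3,5) right/bottom  bias=-1
  edge (7, 13)→(2, 2): d=(-5,-11) top-left  bias=+0
  edge (2, 2)→(10, 8): d=(8,6) right/bottom  bias=-1
    (1,1)@(3, 3): e=[50,6,2] → █
    (2,1)@(5, 3): e=[40,28,-10] → ·
    (1,2)@(3, 5): e=[44,-4,18] → ·
    (2,2)@(5, 5): e=[34,18,6] → █
    (3,2)@(7, 5): e=[24,40,-6] → ·
    (2,3)@(5, 7): e=[28,8,22] → █
    (3,3)@(7, 7): e=[18,30,10] → █
    (4,3)@(9, 7): e=[8,52,-2] → ·
    (2,4)@(5, 9): e=[22,-2,38] → ·
    (3,4)@(7, 9): e=[12,20,26] → █
    (4,4)@(9, 9): e=[2,42,14] → █
    (5,4)@(11, 9): e=[-8,64,2] → ·
    (3,6)@(7, 13): e=[0,0,58] → ·  [on edge]
  covered (7 px):
    · · · · · ·
    · █ · · · ·
    · · █ · · ·
    · · █ █ · ·
    · · · █ █ ·
    · · · █ · ·
    · · · · · ·
    · · · · · ·
    · · · · · ·

Result: [[2,2],[2,3],[3,4],[3,5],[3,6],[4,6],[3,7],[4,7]]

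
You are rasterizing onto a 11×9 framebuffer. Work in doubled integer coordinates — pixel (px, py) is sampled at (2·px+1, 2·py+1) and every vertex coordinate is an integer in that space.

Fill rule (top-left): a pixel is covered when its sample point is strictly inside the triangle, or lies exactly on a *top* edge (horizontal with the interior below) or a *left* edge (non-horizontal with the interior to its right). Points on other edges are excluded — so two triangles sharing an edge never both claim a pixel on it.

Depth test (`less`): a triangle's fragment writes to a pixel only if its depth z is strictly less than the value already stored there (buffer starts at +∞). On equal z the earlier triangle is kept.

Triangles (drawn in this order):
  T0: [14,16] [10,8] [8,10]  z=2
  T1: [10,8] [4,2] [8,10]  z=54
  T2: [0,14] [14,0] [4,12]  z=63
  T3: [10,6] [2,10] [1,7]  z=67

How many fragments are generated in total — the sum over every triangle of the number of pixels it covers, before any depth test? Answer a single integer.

T0:
  2·area = 24  (B↔C swapped to make it positive)
  edge (14, 16)→(8, 10): d=(-6,-6) top-left  bias=+0
  edge (8, 10)→(10, 8): d=(2,-2) top-left  bias=+0
  edge (10, 8)→(14, 16): d=(4,8) right/bottom  bias=-1
    (8,0)@(17, 1): e=[108,0,-84] → ·  [on edge]
    (0,1)@(1, 3): e=[0,-28,52] → ·  [on edge]
    (7,1)@(15, 3): e=[84,0,-60] → ·  [on edge]
    (1,2)@(3, 5): e=[0,-20,44] → ·  [on edge]
    (6,2)@(13, 5): e=[60,0,-36] → ·  [on edge]
    (2,3)@(5, 7): e=[0,-12,36] → ·  [on edge]
    (5,3)@(11, 7): e=[36,0,-12] → ·  [on edge]
    (3,4)@(7, 9): e=[0,-4,28] → ·  [on edge]
    (4,4)@(9, 9): e=[12,0,12] → #  [on edge]
    (5,4)@(11, 9): e=[24,4,-4] → ·
    (3,5)@(7, 11): e=[-12,0,36] → ·  [on edge]
    (4,5)@(9, 11): e=[0,4,20] → #  [on edge]
    (2,6)@(5, 13): e=[-36,0,60] → ·  [on edge]
    (5,6)@(11, 13): e=[0,12,12] → #  [on edge]
    (1,7)@(3, 15): e=[-60,0,84] → ·  [on edge]
    (6,7)@(13, 15): e=[0,20,4] → #  [on edge]
    (0,8)@(1, 17): e=[-84,0,108] → ·  [on edge]
    (7,8)@(15, 17): e=[0,28,-4] → ·  [on edge]
  covered (5 px):
    · · · · · · · · · · ·
    · · · · · · · · · · ·
    · · · · · · · · · · ·
    · · · · · · · · · · ·
    · · · · # · · · · · ·
    · · · · # # · · · · ·
    · · · · · # · · · · ·
    · · · · · · # · · · ·
    · · · · · · · · · · ·
T1:
  2·area = 24  (B↔C swapped to make it positive)
  edge (10, 8)→(8, 10): d=(-2,2) right/bottom  bias=-1
  edge (8, 10)→(4, 2): d=(-4,-8) top-left  bias=+0
  edge (4, 2)→(10, 8): d=(6,6) right/bottom  bias=-1
    (1,0)@(3, 1): e=[28,-4,0] → ·  [on edge]
    (8,0)@(17, 1): e=[0,108,-84] → ·  [on edge]
    (2,1)@(5, 3): e=[20,4,0] → ·  [on edge]
    (7,1)@(15, 3): e=[0,84,-60] → ·  [on edge]
    (3,2)@(7, 5): e=[12,12,0] → ·  [on edge]
    (6,2)@(13, 5): e=[0,60,-36] → ·  [on edge]
    (3,3)@(7, 7): e=[8,4,12] → #
    (4,3)@(9, 7): e=[4,20,0] → ·  [on edge]
    (5,3)@(11, 7): e=[0,36,-12] → ·  [on edge]
    (3,4)@(7, 9): e=[4,-4,24] → ·
    (4,4)@(9, 9): e=[0,12,12] → ·  [on edge]
    (5,4)@(11, 9): e=[-4,28,0] → ·  [on edge]
    (3,5)@(7, 11): e=[0,-12,36] → ·  [on edge]
    (6,5)@(13, 11): e=[-12,36,0] → ·  [on edge]
    (2,6)@(5, 13): e=[0,-36,60] → ·  [on edge]
    (7,6)@(15, 13): e=[-20,44,0] → ·  [on edge]
    (1,7)@(3, 15): e=[0,-60,84] → ·  [on edge]
    (8,7)@(17, 15): e=[-28,52,0] → ·  [on edge]
    (0,8)@(1, 17): e=[0,-84,108] → ·  [on edge]
    (9,8)@(19, 17): e=[-36,60,0] → ·  [on edge]
  covered (1 px):
    · · · · · · · · · · ·
    · · · · · · · · · · ·
    · · · · · · · · · · ·
    · · · # · · · · · · ·
    · · · · · · · · · · ·
    · · · · · · · · · · ·
    · · · · · · · · · · ·
    · · · · · · · · · · ·
    · · · · · · · · · · ·
T2:
  2·area = 28
  edge (0, 14)→(14, 0): d=(14,-14) top-left  bias=+0
  edge (14, 0)→(4, 12): d=(-10,12) right/bottom  bias=-1
  edge (4, 12)→(0, 14): d=(-4,2) right/bottom  bias=-1
    (6,0)@(13, 1): e=[0,2,26] → #  [on edge]
    (7,0)@(15, 1): e=[28,-22,22] → ·
    (5,1)@(11, 3): e=[0,6,22] → #  [on edge]
    (6,1)@(13, 3): e=[28,-18,18] → ·
    (4,2)@(9, 5): e=[0,10,18] → #  [on edge]
    (5,2)@(11, 5): e=[28,-14,14] → ·
    (3,3)@(7, 7): e=[0,14,14] → #  [on edge]
    (4,3)@(9, 7): e=[28,-10,10] → ·
    (2,4)@(5, 9): e=[0,18,10] → #  [on edge]
    (3,4)@(7, 9): e=[28,-6,6] → ·
    (1,5)@(3, 11): e=[0,22,6] → #  [on edge]
    (2,5)@(5, 11): e=[28,-2,2] → ·
    (0,6)@(1, 13): e=[0,26,2] → #  [on edge]
  covered (7 px):
    · · · · · · # · · · ·
    · · · · · # · · · · ·
    · · · · # · · · · · ·
    · · · # · · · · · · ·
    · · # · · · · · · · ·
    · # · · · · · · · · ·
    # · · · · · · · · · ·
    · · · · · · · · · · ·
    · · · · · · · · · · ·
T3:
  2·area = 28
  edge (10, 6)→(2, 10): d=(-8,4) right/bottom  bias=-1
  edge (2, 10)→(1, 7): d=(-1,-3) top-left  bias=+0
  edge (1, 7)→(10, 6): d=(9,-1) top-left  bias=+0
    (9,2)@(19, 5): e=[-28,56,0] → ·  [on edge]
    (0,3)@(1, 7): e=[28,0,0] → #  [on edge]
    (1,3)@(3, 7): e=[20,6,2] → #
    (2,3)@(5, 7): e=[12,12,4] → #
    (3,3)@(7, 7): e=[4,18,6] → #
    (4,3)@(9, 7): e=[-4,24,8] → ·
    (0,4)@(1, 9): e=[12,-2,18] → ·
    (1,4)@(3, 9): e=[4,4,20] → #
    (2,4)@(5, 9): e=[-4,10,22] → ·
    (3,4)@(7, 9): e=[-12,16,24] → ·
    (1,5)@(3, 11): e=[-12,2,38] → ·
    (1,6)@(3, 13): e=[-28,0,56] → ·  [on edge]
  covered (5 px):
    · · · · · · · · · · ·
    · · · · · · · · · · ·
    · · · · · · · · · · ·
    # # # # · · · · · · ·
    · # · · · · · · · · ·
    · · · · · · · · · · ·
    · · · · · · · · · · ·
    · · · · · · · · · · ·
    · · · · · · · · · · ·

Result: 18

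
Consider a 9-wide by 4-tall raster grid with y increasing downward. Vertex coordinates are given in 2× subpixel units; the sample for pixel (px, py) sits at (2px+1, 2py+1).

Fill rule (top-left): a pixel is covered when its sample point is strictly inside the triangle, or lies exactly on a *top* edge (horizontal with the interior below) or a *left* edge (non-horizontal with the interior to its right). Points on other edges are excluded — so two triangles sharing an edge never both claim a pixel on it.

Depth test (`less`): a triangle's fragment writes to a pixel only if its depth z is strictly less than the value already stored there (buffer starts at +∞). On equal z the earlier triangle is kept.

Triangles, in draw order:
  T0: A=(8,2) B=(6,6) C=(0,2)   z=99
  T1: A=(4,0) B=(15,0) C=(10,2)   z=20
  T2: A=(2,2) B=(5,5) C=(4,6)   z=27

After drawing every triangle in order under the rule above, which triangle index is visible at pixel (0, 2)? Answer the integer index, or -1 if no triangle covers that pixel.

T0:
  2·area = 32
  edge (8, 2)→(6, 6): d=(-2,4) right/bottom  bias=-1
  edge (6, 6)→(0, 2): d=(-6,-4) top-left  bias=+0
  edge (0, 2)→(8, 2): d=(8,0) top-left  bias=+0
    (1,1)@(3, 3): e=[18,6,8] → █
    (2,1)@(5, 3): e=[10,14,8] → █
    (3,1)@(7, 3): e=[2,22,8] → █
    (4,1)@(9, 3): e=[-6,30,8] → ·
    (1,2)@(3, 5): e=[14,-6,24] → ·
    (2,2)@(5, 5): e=[6,2,24] → █
    (3,2)@(7, 5): e=[-2,10,24] → ·
    (2,3)@(5, 7): e=[2,-10,40] → ·
  covered (4 px):
    · · · · · · · · ·
    · █ █ █ · · · · ·
    · · █ · · · · · ·
    · · · · · · · · ·
T1:
  2·area = 22
  edge (4, 0)→(15, 0): d=(11,0) top-left  bias=+0
  edge (15, 0)→(10, 2): d=(-5,2) right/bottom  bias=-1
  edge (10, 2)→(4, 0): d=(-6,-2) top-left  bias=+0
    (3,0)@(7, 1): e=[11,11,0] → █  [on edge]
    (4,0)@(9, 1): e=[11,7,4] → █
    (5,0)@(11, 1): e=[11,3,8] → █
    (6,0)@(13, 1): e=[11,-1,12] → ·
    (3,1)@(7, 3): e=[33,1,-12] → ·
    (4,1)@(9, 3): e=[33,-3,-8] → ·
    (5,1)@(11, 3): e=[33,-7,-4] → ·
    (6,1)@(13, 3): e=[33,-11,0] → ·  [on edge]
  covered (3 px):
    · · · █ █ █ · · ·
    · · · · · · · · ·
    · · · · · · · · ·
    · · · · · · · · ·
T2:
  2·area = 6
  edge (2, 2)→(5, 5): d=(3,3) right/bottom  bias=-1
  edge (5, 5)→(4, 6): d=(-1,1) right/bottom  bias=-1
  edge (4, 6)→(2, 2): d=(-2,-4) top-left  bias=+0
    (0,0)@(1, 1): e=[0,8,-2] → ·  [on edge]
    (4,0)@(9, 1): e=[-24,0,30] → ·  [on edge]
    (1,1)@(3, 3): e=[0,4,2] → ·  [on edge]
    (3,1)@(7, 3): e=[-12,0,18] → ·  [on edge]
    (2,2)@(5, 5): e=[0,0,6] → ·  [on edge]
    (1,3)@(3, 7): e=[12,0,-6] → ·  [on edge]
    (3,3)@(7, 7): e=[0,-4,10] → ·  [on edge]
  covered (0 px):
    · · · · · · · · ·
    · · · · · · · · ·
    · · · · · · · · ·
    · · · · · · · · ·

Z-buffer (winner per pixel, '.' = empty):
  . . . 1 1 1 . . .
  . 0 0 0 . . . . .
  . . 0 . . . . . .
  . . . . . . . . .

Result: -1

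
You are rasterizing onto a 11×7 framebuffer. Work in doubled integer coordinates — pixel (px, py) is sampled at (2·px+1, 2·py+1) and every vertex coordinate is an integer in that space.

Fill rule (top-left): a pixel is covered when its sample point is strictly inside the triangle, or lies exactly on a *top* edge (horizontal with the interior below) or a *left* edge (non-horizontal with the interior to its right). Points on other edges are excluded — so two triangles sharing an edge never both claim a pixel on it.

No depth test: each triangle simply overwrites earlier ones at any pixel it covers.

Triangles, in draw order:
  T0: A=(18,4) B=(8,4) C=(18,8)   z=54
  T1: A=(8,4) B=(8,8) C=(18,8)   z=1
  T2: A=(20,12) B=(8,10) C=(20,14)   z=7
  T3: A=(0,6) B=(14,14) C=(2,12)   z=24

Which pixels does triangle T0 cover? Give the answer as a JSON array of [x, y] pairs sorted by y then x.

T0:
  2·area = 40  (B↔C swapped to make it positive)
  edge (18, 4)→(18, 8): d=(0,4) right/bottom  bias=-1
  edge (18, 8)→(8, 4): d=(-10,-4) top-left  bias=+0
  edge (8, 4)→(18, 4): d=(10,0) top-left  bias=+0
    (5,2)@(11, 5): e=[28,2,10] → X
    (6,2)@(13, 5): e=[20,10,10] → X
    (7,2)@(15, 5): e=[12,18,10] → X
    (8,2)@(17, 5): e=[4,26,10] → X
    (9,2)@(19, 5): e=[-4,34,10] → .
    (5,3)@(11, 7): e=[28,-18,30] → .
    (6,3)@(13, 7): e=[20,-10,30] → .
    (7,3)@(15, 7): e=[12,-2,30] → .
    (8,3)@(17, 7): e=[4,6,30] → X
    (9,3)@(19, 7): e=[-4,14,30] → .
    (8,4)@(17, 9): e=[4,-14,50] → .
  covered (5 px):
    . . . . . . . . . . .
    . . . . . . . . . . .
    . . . . . X X X X . .
    . . . . . . . . X . .
    . . . . . . . . . . .
    . . . . . . . . . . .
    . . . . . . . . . . .
T1:
  2·area = 40  (B↔C swapped to make it positive)
  edge (8, 4)→(18, 8): d=(10,4) right/bottom  bias=-1
  edge (18, 8)→(8, 8): d=(-10,0) right/bottom  bias=-1
  edge (8, 8)→(8, 4): d=(0,-4) top-left  bias=+0
    (4,2)@(9, 5): e=[6,30,4] → X
    (5,2)@(11, 5): e=[-2,30,12] → .
    (4,3)@(9, 7): e=[26,10,4] → X
    (5,3)@(11, 7): e=[18,10,12] → X
    (6,3)@(13, 7): e=[10,10,20] → X
    (7,3)@(15, 7): e=[2,10,28] → X
    (8,3)@(17, 7): e=[-6,10,36] → .
    (4,4)@(9, 9): e=[46,-10,4] → .
    (5,4)@(11, 9): e=[38,-10,12] → .
    (6,4)@(13, 9): e=[30,-10,20] → .
    (7,4)@(15, 9): e=[22,-10,28] → .
  covered (5 px):
    . . . . . . . . . . .
    . . . . . . . . . . .
    . . . . X . . . . . .
    . . . . X X X X . . .
    . . . . . . . . . . .
    . . . . . . . . . . .
    . . . . . . . . . . .
T2:
  2·area = 24  (B↔C swapped to make it positive)
  edge (20, 12)→(20, 14): d=(0,2) right/bottom  bias=-1
  edge (20, 14)→(8, 10): d=(-12,-4) top-left  bias=+0
  edge (8, 10)→(20, 12): d=(12,2) right/bottom  bias=-1
    (2,4)@(5, 9): e=[30,0,-6] → .  [on edge]
    (5,5)@(11, 11): e=[18,0,6] → X  [on edge]
    (6,5)@(13, 11): e=[14,8,2] → X
    (7,5)@(15, 11): e=[10,16,-2] → .
    (5,6)@(11, 13): e=[18,-24,30] → .
    (6,6)@(13, 13): e=[14,-16,26] → .
    (8,6)@(17, 13): e=[6,0,18] → X  [on edge]
    (9,6)@(19, 13): e=[2,8,14] → X
    (10,6)@(21, 13): e=[-2,16,10] → .
  covered (4 px):
    . . . . . . . . . . .
    . . . . . . . . . . .
    . . . . . . . . . . .
    . . . . . . . . . . .
    . . . . . . . . . . .
    . . . . . X X . . . .
    . . . . . . . . X X .
T3:
  2·area = 68
  edge (0, 6)→(14, 14): d=(14,8) right/bottom  bias=-1
  edge (14, 14)→(2, 12): d=(-12,-2) top-left  bias=+0
  edge (2, 12)→(0, 6): d=(-2,-6) top-left  bias=+0
    (0,3)@(1, 7): e=[6,58,4] → X
    (1,3)@(3, 7): e=[-10,62,16] → .
    (0,4)@(1, 9): e=[34,34,0] → X  [on edge]
    (1,4)@(3, 9): e=[18,38,12] → X
    (2,4)@(5, 9): e=[2,42,24] → X
    (3,4)@(7, 9): e=[-14,46,36] → .
    (0,5)@(1, 11): e=[62,10,-4] → .
    (1,5)@(3, 11): e=[46,14,8] → X
    (3,5)@(7, 11): e=[14,22,32] → X
    (4,5)@(9, 11): e=[-2,26,44] → .
    (1,6)@(3, 13): e=[74,-10,4] → .
    (2,6)@(5, 13): e=[58,-6,16] → .
  covered (9 px):
    . . . . . . . . . . .
    . . . . . . . . . . .
    . . . . . . . . . . .
    X . . . . . . . . . .
    X X X . . . . . . . .
    . X X X . . . . . . .
    . . . . X X . . . . .

Final: [[5,2],[6,2],[7,2],[8,2],[8,3]]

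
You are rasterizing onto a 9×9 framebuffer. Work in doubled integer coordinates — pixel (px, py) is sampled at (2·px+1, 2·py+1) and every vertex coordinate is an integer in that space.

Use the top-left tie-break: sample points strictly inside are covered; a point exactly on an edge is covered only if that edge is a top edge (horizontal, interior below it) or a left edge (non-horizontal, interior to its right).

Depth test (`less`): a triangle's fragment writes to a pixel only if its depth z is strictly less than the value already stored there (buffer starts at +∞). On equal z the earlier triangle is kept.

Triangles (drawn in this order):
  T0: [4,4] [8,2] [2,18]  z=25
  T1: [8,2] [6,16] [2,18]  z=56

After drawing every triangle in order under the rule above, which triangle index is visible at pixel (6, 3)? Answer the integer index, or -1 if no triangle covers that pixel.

T0:
  2·area = 52
  edge (4, 4)→(8, 2): d=(4,-2) top-left  bias=+0
  edge (8, 2)→(2, 18): d=(-6,16) right/bottom  bias=-1
  edge (2, 18)→(4, 4): d=(2,-14) top-left  bias=+0
    (3,1)@(7, 3): e=[2,10,40] → █
    (4,1)@(9, 3): e=[6,-22,68] → ·
    (2,2)@(5, 5): e=[6,30,16] → █
    (3,2)@(7, 5): e=[10,-2,44] → ·
    (2,3)@(5, 7): e=[14,18,20] → █
    (3,3)@(7, 7): e=[18,-14,48] → ·
    (2,4)@(5, 9): e=[22,6,24] → █
    (3,4)@(7, 9): e=[26,-26,52] → ·
    (1,5)@(3, 11): e=[26,26,0] → █  [on edge]
    (2,5)@(5, 11): e=[30,-6,28] → ·
    (1,6)@(3, 13): e=[34,14,4] → █
    (2,6)@(5, 13): e=[38,-18,32] → ·
  covered (7 px):
    · · · · · · · · ·
    · · · █ · · · · ·
    · · █ · · · · · ·
    · · █ · · · · · ·
    · · █ · · · · · ·
    · █ · · · · · · ·
    · █ · · · · · · ·
    · █ · · · · · · ·
    · · · · · · · · ·
T1:
  2·area = 52
  edge (8, 2)→(6, 16): d=(-2,14) right/bottom  bias=-1
  edge (6, 16)→(2, 18): d=(-4,2) right/bottom  bias=-1
  edge (2, 18)→(8, 2): d=(6,-16) top-left  bias=+0
    (3,2)@(7, 5): e=[8,42,2] → █
    (4,2)@(9, 5): e=[-20,38,34] → ·
    (3,3)@(7, 7): e=[4,34,14] → █
    (4,3)@(9, 7): e=[-24,30,46] → ·
    (3,4)@(7, 9): e=[0,26,26] → ·  [on edge]
    (2,5)@(5, 11): e=[24,22,6] → █
    (3,5)@(7, 11): e=[-4,18,38] → ·
    (2,6)@(5, 13): e=[20,14,18] → █
    (3,6)@(7, 13): e=[-8,10,50] → ·
    (2,7)@(5, 15): e=[16,6,30] → █
    (3,7)@(7, 15): e=[-12,2,62] → ·
    (1,8)@(3, 17): e=[40,2,10] → █
  covered (6 px):
    · · · · · · · · ·
    · · · · · · · · ·
    · · · █ · · · · ·
    · · · █ · · · · ·
    · · · · · · · · ·
    · · █ · · · · · ·
    · · █ · · · · · ·
    · · █ · · · · · ·
    · █ · · · · · · ·

Z-buffer (winner per pixel, '.' = empty):
  . . . . . . . . .
  . . . 0 . . . . .
  . . 0 1 . . . . .
  . . 0 1 . . . . .
  . . 0 . . . . . .
  . 0 1 . . . . . .
  . 0 1 . . . . . .
  . 0 1 . . . . . .
  . 1 . . . . . . .

Answer: -1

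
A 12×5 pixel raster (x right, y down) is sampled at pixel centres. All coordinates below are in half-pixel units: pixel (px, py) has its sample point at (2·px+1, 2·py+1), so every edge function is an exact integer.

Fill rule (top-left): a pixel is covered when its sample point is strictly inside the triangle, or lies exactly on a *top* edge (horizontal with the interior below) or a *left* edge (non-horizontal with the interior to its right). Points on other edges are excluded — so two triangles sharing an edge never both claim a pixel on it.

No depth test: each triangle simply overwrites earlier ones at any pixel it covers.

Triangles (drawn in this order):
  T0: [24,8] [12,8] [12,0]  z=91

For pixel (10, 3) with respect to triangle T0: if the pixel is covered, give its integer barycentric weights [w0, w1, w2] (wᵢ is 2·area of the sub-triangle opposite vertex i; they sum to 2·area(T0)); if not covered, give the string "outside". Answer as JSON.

T0:
  2·area = 96
  edge (24, 8)→(12, 8): d=(-12,0) right/bottom  bias=-1
  edge (12, 8)→(12, 0): d=(0,-8) top-left  bias=+0
  edge (12, 0)→(24, 8): d=(12,8) right/bottom  bias=-1
    (6,0)@(13, 1): e=[84,8,4] → #
    (7,0)@(15, 1): e=[84,24,-12] → ·
    (6,1)@(13, 3): e=[60,8,28] → #
    (7,1)@(15, 3): e=[60,24,12] → #
    (8,1)@(17, 3): e=[60,40,-4] → ·
    (6,2)@(13, 5): e=[36,8,52] → #
    (8,2)@(17, 5): e=[36,40,20] → #
    (9,2)@(19, 5): e=[36,56,4] → #
    (10,2)@(21, 5): e=[36,72,-12] → ·
    (6,3)@(13, 7): e=[12,8,76] → #
    (10,3)@(21, 7): e=[12,72,12] → #
    (11,3)@(23, 7): e=[12,88,-4] → ·
  covered (12 px):
    · · · · · · # · · · · ·
    · · · · · · # # · · · ·
    · · · · · · # # # # · ·
    · · · · · · # # # # # ·
    · · · · · · · · · · · ·

Final: [72,12,12]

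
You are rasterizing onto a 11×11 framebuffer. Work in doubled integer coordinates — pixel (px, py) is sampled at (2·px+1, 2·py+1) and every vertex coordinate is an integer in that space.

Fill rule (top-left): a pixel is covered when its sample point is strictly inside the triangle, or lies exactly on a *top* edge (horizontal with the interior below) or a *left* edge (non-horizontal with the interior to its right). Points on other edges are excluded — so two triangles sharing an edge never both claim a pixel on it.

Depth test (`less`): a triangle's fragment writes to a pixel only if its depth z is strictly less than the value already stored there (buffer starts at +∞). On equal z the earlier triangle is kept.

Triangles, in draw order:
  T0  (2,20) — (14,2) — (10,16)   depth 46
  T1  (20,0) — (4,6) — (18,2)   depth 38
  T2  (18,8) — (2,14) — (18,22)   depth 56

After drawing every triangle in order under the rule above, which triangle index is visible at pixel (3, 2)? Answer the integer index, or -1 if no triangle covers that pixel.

T0:
  2·area = 96
  edge (2, 20)→(14, 2): d=(12,-18) top-left  bias=+0
  edge (14, 2)→(10, 16): d=(-4,14) right/bottom  bias=-1
  edge (10, 16)→(2, 20): d=(-8,4) right/bottom  bias=-1
    (6,2)@(13, 5): e=[18,2,76] → X
    (7,2)@(15, 5): e=[54,-26,68] → .
    (5,3)@(11, 7): e=[6,22,68] → X
    (6,3)@(13, 7): e=[42,-6,60] → .
    (5,4)@(11, 9): e=[30,14,52] → X
    (6,4)@(13, 9): e=[66,-14,44] → .
    (4,5)@(9, 11): e=[18,34,44] → X
    (6,5)@(13, 11): e=[90,-22,28] → .
    (3,6)@(7, 13): e=[6,54,36] → X
    (5,6)@(11, 13): e=[78,-2,20] → .
    (3,7)@(7, 15): e=[30,46,20] → X
    (5,7)@(11, 15): e=[102,-10,4] → .
  covered (12 px):
    . . . . . . . . . . .
    . . . . . . . . . . .
    . . . . . . X . . . .
    . . . . . X . . . . .
    . . . . . X . . . . .
    . . . . X X . . . . .
    . . . X X . . . . . .
    . . . X X . . . . . .
    . . X X . . . . . . .
    . X . . . . . . . . .
    . . . . . . . . . . .
T1:
  2·area = 20  (B↔C swapped to make it positive)
  edge (20, 0)→(18, 2): d=(-2,2) right/bottom  bias=-1
  edge (18, 2)→(4, 6): d=(-14,4) right/bottom  bias=-1
  edge (4, 6)→(20, 0): d=(16,-6) top-left  bias=+0
    (9,0)@(19, 1): e=[0,10,10] → .  [on edge]
    (6,1)@(13, 3): e=[8,6,6] → X
    (7,1)@(15, 3): e=[4,-2,18] → .
    (8,1)@(17, 3): e=[0,-10,30] → .  [on edge]
    (3,2)@(7, 5): e=[16,2,2] → X
    (4,2)@(9, 5): e=[12,-6,14] → .
    (6,2)@(13, 5): e=[4,-22,38] → .
    (7,2)@(15, 5): e=[0,-30,50] → .  [on edge]
    (3,3)@(7, 7): e=[12,-26,34] → .
    (6,3)@(13, 7): e=[0,-50,70] → .  [on edge]
    (5,4)@(11, 9): e=[0,-70,90] → .  [on edge]
    (4,5)@(9, 11): e=[0,-90,110] → .  [on edge]
    (3,6)@(7, 13): e=[0,-110,130] → .  [on edge]
    (2,7)@(5, 15): e=[0,-130,150] → .  [on edge]
    (1,8)@(3, 17): e=[0,-150,170] → .  [on edge]
    (0,9)@(1, 19): e=[0,-170,190] → .  [on edge]
  covered (2 px):
    . . . . . . . . . . .
    . . . . . . X . . . .
    . . . X . . . . . . .
    . . . . . . . . . . .
    . . . . . . . . . . .
    . . . . . . . . . . .
    . . . . . . . . . . .
    . . . . . . . . . . .
    . . . . . . . . . . .
    . . . . . . . . . . .
    . . . . . . . . . . .
T2:
  2·area = 224  (B↔C swapped to make it positive)
  edge (18, 8)→(18, 22): d=(0,14) right/bottom  bias=-1
  edge (18, 22)→(2, 14): d=(-16,-8) top-left  bias=+0
  edge (2, 14)→(18, 8): d=(16,-6) top-left  bias=+0
    (8,4)@(17, 9): e=[14,200,10] → X
    (9,4)@(19, 9): e=[-14,216,22] → .
    (5,5)@(11, 11): e=[98,120,6] → X
    (6,5)@(13, 11): e=[70,136,18] → X
    (7,5)@(15, 11): e=[42,152,30] → X
    (9,5)@(19, 11): e=[-14,184,54] → .
    (2,6)@(5, 13): e=[182,40,2] → X
    (3,6)@(7, 13): e=[154,56,14] → X
    (4,6)@(9, 13): e=[126,72,26] → X
    (9,6)@(19, 13): e=[-14,152,86] → .
    (2,7)@(5, 15): e=[182,8,34] → X
    (9,7)@(19, 15): e=[-14,120,118] → .
  covered (28 px):
    . . . . . . . . . . .
    . . . . . . . . . . .
    . . . . . . . . . . .
    . . . . . . . . . . .
    . . . . . . . . X . .
    . . . . . X X X X . .
    . . X X X X X X X . .
    . . X X X X X X X . .
    . . . . X X X X X . .
    . . . . . . X X X . .
    . . . . . . . . X . .

Z-buffer (winner per pixel, '.' = empty):
  . . . . . . . . . . .
  . . . . . . 1 . . . .
  . . . 1 . . 0 . . . .
  . . . . . 0 . . . . .
  . . . . . 0 . . 2 . .
  . . . . 0 0 2 2 2 . .
  . . 2 0 0 2 2 2 2 . .
  . . 2 0 0 2 2 2 2 . .
  . . 0 0 2 2 2 2 2 . .
  . 0 . . . . 2 2 2 . .
  . . . . . . . . 2 . .

Final: 1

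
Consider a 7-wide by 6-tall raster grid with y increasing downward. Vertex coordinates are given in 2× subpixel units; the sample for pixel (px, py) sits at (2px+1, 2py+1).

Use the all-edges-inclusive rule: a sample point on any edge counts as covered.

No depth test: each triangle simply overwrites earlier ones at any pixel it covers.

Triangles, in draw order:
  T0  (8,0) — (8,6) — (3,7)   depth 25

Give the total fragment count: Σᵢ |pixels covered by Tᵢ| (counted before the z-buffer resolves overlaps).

T0:
  2·area = 30
  edge (8, 0)→(8, 6): d=(0,6) inclusive
  edge (8, 6)→(3, 7): d=(-5,1) inclusive
  edge (3, 7)→(8, 0): d=(5,-7) inclusive
    (3,1)@(7, 3): e=[6,16,8] → X
    (4,1)@(9, 3): e=[-6,14,22] → .
    (2,2)@(5, 5): e=[18,8,4] → X
    (4,2)@(9, 5): e=[-6,4,32] → .
    (6,2)@(13, 5): e=[-30,0,60] → .  [on edge]
    (1,3)@(3, 7): e=[30,0,0] → X  [on edge]
    (2,3)@(5, 7): e=[18,-2,14] → .
    (3,3)@(7, 7): e=[6,-4,28] → .
    (1,4)@(3, 9): e=[30,-10,10] → .
  covered (4 px):
    . . . . . . .
    . . . X . . .
    . . X X . . .
    . X . . . . .
    . . . . . . .
    . . . . . . .

Result: 4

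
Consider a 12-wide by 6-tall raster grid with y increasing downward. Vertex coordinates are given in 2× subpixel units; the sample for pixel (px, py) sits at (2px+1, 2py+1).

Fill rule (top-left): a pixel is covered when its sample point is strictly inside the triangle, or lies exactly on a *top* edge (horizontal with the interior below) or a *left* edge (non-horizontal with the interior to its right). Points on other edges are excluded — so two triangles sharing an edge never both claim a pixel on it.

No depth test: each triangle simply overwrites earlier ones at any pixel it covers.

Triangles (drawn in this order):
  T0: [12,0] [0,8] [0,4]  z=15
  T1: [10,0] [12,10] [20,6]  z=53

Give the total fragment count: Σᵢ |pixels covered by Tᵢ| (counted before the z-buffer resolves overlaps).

T0:
  2·area = 48
  edge (12, 0)→(0, 8): d=(-12,8) right/bottom  bias=-1
  edge (0, 8)→(0, 4): d=(0,-4) top-left  bias=+0
  edge (0, 4)→(12, 0): d=(12,-4) top-left  bias=+0
    (4,0)@(9, 1): e=[12,36,0] → █  [on edge]
    (5,0)@(11, 1): e=[-4,44,8] → ·
    (1,1)@(3, 3): e=[36,12,0] → █  [on edge]
    (2,1)@(5, 3): e=[20,20,8] → █
    (3,1)@(7, 3): e=[4,28,16] → █
    (4,1)@(9, 3): e=[-12,36,24] → ·
    (0,2)@(1, 5): e=[28,4,16] → █
    (2,2)@(5, 5): e=[-4,20,32] → ·
    (3,2)@(7, 5): e=[-20,28,40] → ·
    (0,3)@(1, 7): e=[4,4,40] → █
    (1,3)@(3, 7): e=[-12,12,48] → ·
    (0,4)@(1, 9): e=[-20,4,64] → ·
  covered (7 px):
    · · · · █ · · · · · · ·
    · █ █ █ · · · · · · · ·
    █ █ · · · · · · · · · ·
    █ · · · · · · · · · · ·
    · · · · · · · · · · · ·
    · · · · · · · · · · · ·
T1:
  2·area = 88  (B↔C swapped to make it positive)
  edge (10, 0)→(20, 6): d=(10,6) right/bottom  bias=-1
  edge (20, 6)→(12, 10): d=(-8,4) right/bottom  bias=-1
  edge (12, 10)→(10, 0): d=(-2,-10) top-left  bias=+0
    (5,0)@(11, 1): e=[4,76,8] → █
    (6,0)@(13, 1): e=[-8,68,28] → ·
    (5,1)@(11, 3): e=[24,60,4] → █
    (6,1)@(13, 3): e=[12,52,24] → █
    (7,1)@(15, 3): e=[0,44,44] → ·  [on edge]
    (5,2)@(11, 5): e=[44,44,0] → █  [on edge]
    (7,2)@(15, 5): e=[20,28,40] → █
    (8,2)@(17, 5): e=[8,20,60] → █
    (9,2)@(19, 5): e=[-4,12,80] → ·
    (5,3)@(11, 7): e=[64,28,-4] → ·
    (6,3)@(13, 7): e=[52,20,16] → █
    (9,3)@(19, 7): e=[16,-4,76] → ·
  covered (11 px):
    · · · · · █ · · · · · ·
    · · · · · █ █ · · · · ·
    · · · · · █ █ █ █ · · ·
    · · · · · · █ █ █ · · ·
    · · · · · · █ · · · · ·
    · · · · · · · · · · · ·

Answer: 18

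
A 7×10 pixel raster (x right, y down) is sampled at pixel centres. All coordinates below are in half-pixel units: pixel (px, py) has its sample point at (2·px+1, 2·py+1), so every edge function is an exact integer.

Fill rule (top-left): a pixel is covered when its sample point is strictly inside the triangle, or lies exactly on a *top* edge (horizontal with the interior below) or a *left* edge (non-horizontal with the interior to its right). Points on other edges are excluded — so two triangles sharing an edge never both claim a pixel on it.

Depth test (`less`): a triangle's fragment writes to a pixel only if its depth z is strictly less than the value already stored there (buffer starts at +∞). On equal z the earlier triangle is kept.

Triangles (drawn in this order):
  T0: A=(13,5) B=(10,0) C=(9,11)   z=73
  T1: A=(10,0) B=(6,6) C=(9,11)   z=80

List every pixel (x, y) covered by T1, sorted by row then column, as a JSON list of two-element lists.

T0:
  2·area = 38  (B↔C swapped to make it positive)
  edge (13, 5)→(9, 11): d=(-4,6) right/bottom  bias=-1
  edge (9, 11)→(10, 0): d=(1,-11) top-left  bias=+0
  edge (10, 0)→(13, 5): d=(3,5) right/bottom  bias=-1
    (5,1)@(11, 3): e=[20,14,4] → X
    (6,1)@(13, 3): e=[8,36,-6] → .
    (5,2)@(11, 5): e=[12,16,10] → X
    (6,2)@(13, 5): e=[0,38,0] → .  [on edge]
    (5,3)@(11, 7): e=[4,18,16] → X
    (6,3)@(13, 7): e=[-8,40,6] → .
    (5,4)@(11, 9): e=[-4,20,22] → .
    (4,5)@(9, 11): e=[0,0,38] → .  [on edge]
    (2,8)@(5, 17): e=[0,-38,76] → .  [on edge]
  covered (3 px):
    . . . . . . .
    . . . . . X .
    . . . . . X .
    . . . . . X .
    . . . . . . .
    . . . . . . .
    . . . . . . .
    . . . . . . .
    . . . . . . .
    . . . . . . .
T1:
  2·area = 38  (B↔C swapped to make it positive)
  edge (10, 0)→(9, 11): d=(-1,11) right/bottom  bias=-1
  edge (9, 11)→(6, 6): d=(-3,-5) top-left  bias=+0
  edge (6, 6)→(10, 0): d=(4,-6) top-left  bias=+0
    (1,0)@(3, 1): e=[76,0,-38] → .  [on edge]
    (4,1)@(9, 3): e=[8,24,6] → X
    (5,1)@(11, 3): e=[-14,34,18] → .
    (3,2)@(7, 5): e=[28,8,2] → X
    (5,2)@(11, 5): e=[-16,28,26] → .
    (3,3)@(7, 7): e=[26,2,10] → X
    (5,3)@(11, 7): e=[-18,22,34] → .
    (3,4)@(7, 9): e=[24,-4,18] → .
    (4,4)@(9, 9): e=[2,6,30] → X
    (5,4)@(11, 9): e=[-20,16,42] → .
    (4,5)@(9, 11): e=[0,0,38] → .  [on edge]
  covered (6 px):
    . . . . . . .
    . . . . X . .
    . . . X X . .
    . . . X X . .
    . . . . X . .
    . . . . . . .
    . . . . . . .
    . . . . . . .
    . . . . . . .
    . . . . . . .

Answer: [[4,1],[3,2],[4,2],[3,3],[4,3],[4,4]]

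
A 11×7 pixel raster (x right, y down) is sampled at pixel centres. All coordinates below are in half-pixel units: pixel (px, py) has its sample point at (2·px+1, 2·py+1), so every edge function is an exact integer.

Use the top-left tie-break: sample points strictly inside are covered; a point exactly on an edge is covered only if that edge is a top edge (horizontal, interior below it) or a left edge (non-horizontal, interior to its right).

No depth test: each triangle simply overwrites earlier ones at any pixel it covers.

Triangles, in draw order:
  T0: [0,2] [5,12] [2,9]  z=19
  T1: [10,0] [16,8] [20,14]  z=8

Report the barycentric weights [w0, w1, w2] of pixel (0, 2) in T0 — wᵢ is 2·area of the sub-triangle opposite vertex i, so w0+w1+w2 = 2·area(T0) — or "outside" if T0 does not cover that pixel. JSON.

T0:
  2·area = 15
  edge (0, 2)→(5, 12): d=(5,10) right/bottom  bias=-1
  edge (5, 12)→(2, 9): d=(-3,-3) top-left  bias=+0
  edge (2, 9)→(0, 2): d=(-2,-7) top-left  bias=+0
    (0,2)@(1, 5): e=[5,9,1] → █
    (1,2)@(3, 5): e=[-15,15,15] → ·
    (0,3)@(1, 7): e=[15,3,-3] → ·
    (1,4)@(3, 9): e=[5,3,7] → █
    (2,4)@(5, 9): e=[-15,9,21] → ·
    (1,5)@(3, 11): e=[15,-3,3] → ·
  covered (2 px):
    · · · · · · · · · · ·
    · · · · · · · · · · ·
    █ · · · · · · · · · ·
    · · · · · · · · · · ·
    · █ · · · · · · · · ·
    · · · · · · · · · · ·
    · · · · · · · · · · ·
T1:
  2·area = 4
  edge (10, 0)→(16, 8): d=(6,8) right/bottom  bias=-1
  edge (16, 8)→(20, 14): d=(4,6) right/bottom  bias=-1
  edge (20, 14)→(10, 0): d=(-10,-14) top-left  bias=+0
    (7,3)@(15, 7): e=[2,2,0] → █  [on edge]
    (8,3)@(17, 7): e=[-14,-10,28] → ·
    (7,4)@(15, 9): e=[14,10,-20] → ·
  covered (1 px):
    · · · · · · · · · · ·
    · · · · · · · · · · ·
    · · · · · · · · · · ·
    · · · · · · · █ · · ·
    · · · · · · · · · · ·
    · · · · · · · · · · ·
    · · · · · · · · · · ·

Answer: [9,1,5]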